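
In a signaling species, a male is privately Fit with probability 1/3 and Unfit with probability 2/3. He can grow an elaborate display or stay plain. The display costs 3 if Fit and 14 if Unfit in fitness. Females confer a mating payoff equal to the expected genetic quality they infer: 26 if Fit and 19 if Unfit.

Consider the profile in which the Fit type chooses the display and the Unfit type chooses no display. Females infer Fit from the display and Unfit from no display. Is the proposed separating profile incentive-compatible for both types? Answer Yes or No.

Yes

Under these beliefs, the display earns mating payoff 26 and no display earns mating payoff 19.
Fit: the display nets 26 − 3 = 23; no display nets 19. Fit prefers the display.
Unfit: the display nets 26 − 14 = 12; no display nets 19. Unfit prefers no display.
Neither type deviates, so the separating profile is an equilibrium.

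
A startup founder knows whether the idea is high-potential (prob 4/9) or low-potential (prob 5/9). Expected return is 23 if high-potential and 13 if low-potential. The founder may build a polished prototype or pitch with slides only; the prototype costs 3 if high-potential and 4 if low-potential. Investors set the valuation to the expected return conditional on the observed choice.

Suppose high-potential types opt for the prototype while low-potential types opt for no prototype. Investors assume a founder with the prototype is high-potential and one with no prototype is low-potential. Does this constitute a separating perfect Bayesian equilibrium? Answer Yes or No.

No

Under these beliefs, the prototype earns valuation 23 and no prototype earns valuation 13.
high-potential: the prototype nets 23 − 3 = 20; no prototype nets 13. high-potential prefers the prototype.
low-potential: the prototype nets 23 − 4 = 19; no prototype nets 13. low-potential would deviate to the prototype.
low-potential has a profitable deviation, so the profile is not an equilibrium.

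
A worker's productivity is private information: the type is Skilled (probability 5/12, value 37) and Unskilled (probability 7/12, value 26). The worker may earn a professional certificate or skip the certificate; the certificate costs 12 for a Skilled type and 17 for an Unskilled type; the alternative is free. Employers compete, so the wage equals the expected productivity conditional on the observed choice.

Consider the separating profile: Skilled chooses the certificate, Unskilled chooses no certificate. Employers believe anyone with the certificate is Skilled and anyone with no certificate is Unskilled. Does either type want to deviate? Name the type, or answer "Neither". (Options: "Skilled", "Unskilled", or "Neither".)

Skilled

The certificate pays 37; no certificate pays 26.
Skilled: assigned the certificate, nets 37 − 12 = 25; deviating to no certificate nets 26.
Unskilled: assigned no certificate, nets 26; deviating to the certificate nets 37 − 17 = 20.
The Skilled type gains 1 by deviating.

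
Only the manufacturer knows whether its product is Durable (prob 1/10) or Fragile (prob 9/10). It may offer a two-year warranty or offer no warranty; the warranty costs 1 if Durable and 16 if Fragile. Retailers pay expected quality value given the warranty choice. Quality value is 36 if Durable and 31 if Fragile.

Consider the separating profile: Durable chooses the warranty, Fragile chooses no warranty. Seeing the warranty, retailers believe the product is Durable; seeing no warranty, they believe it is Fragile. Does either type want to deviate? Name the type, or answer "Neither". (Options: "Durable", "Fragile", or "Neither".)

Neither

The warranty pays 36; no warranty pays 31.
Durable: assigned the warranty, nets 36 − 1 = 35; deviating to no warranty nets 31.
Fragile: assigned no warranty, nets 31; deviating to the warranty nets 36 − 16 = 20.
Both types strictly prefer their assigned action; no profitable deviation.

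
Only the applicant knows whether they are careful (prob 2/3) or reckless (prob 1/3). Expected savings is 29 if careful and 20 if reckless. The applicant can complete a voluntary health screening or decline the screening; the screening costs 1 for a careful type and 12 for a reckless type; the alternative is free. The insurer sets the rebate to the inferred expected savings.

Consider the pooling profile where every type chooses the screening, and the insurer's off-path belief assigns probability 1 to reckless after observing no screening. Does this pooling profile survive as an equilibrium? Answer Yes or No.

On path, the insurer holds the prior and pays 2/3·29 + 1/3·20 = 26. Off path (no screening), believing reckless, it pays 20.
careful: the screening nets 26 − 1 = 25; no screening nets 20. careful stays.
reckless: the screening nets 26 − 12 = 14; no screening nets 20. reckless would deviate.
A type deviates, so pooling fails.

No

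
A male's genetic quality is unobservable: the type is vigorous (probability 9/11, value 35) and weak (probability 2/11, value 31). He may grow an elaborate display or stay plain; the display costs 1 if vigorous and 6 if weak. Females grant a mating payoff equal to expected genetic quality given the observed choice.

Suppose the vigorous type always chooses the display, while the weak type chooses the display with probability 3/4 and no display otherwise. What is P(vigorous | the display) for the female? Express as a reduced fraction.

6/7

P(the display) = (9/11)·1 + (2/11)·(3/4) = 21/22.
By Bayes' rule, P(vigorous | the display) = (9/11) / (21/22) = 6/7.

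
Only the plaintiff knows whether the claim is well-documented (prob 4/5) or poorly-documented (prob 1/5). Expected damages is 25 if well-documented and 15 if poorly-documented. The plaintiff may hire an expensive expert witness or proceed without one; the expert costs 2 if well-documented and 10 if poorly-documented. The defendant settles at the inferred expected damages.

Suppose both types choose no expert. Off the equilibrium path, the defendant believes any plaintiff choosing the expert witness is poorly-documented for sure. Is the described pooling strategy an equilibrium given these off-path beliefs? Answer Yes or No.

Yes

On path, the defendant holds the prior and pays 4/5·25 + 1/5·15 = 23. Off path (the expert witness), believing poorly-documented, it pays 15.
well-documented: no expert nets 23; the expert witness nets 15 − 2 = 13. well-documented stays.
poorly-documented: no expert nets 23; the expert witness nets 15 − 10 = 5. poorly-documented stays.
No type deviates, so pooling is sustained.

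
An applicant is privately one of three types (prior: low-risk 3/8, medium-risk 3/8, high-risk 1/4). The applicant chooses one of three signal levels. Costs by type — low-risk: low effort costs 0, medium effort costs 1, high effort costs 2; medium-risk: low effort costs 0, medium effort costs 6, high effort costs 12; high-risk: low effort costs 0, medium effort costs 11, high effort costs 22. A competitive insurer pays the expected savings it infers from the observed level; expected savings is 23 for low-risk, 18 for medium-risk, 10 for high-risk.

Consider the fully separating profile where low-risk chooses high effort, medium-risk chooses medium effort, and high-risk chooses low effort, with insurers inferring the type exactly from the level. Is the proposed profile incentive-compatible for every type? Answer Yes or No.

Separating rebates: high effort → 23, medium effort → 18, low effort → 10.
low-risk (assigned high effort): low effort: 10 − 0 = 10; medium effort: 18 − 1 = 17; high effort: 23 − 2 = 21. low-risk stays.
medium-risk (assigned medium effort): low effort: 10 − 0 = 10; medium effort: 18 − 6 = 12; high effort: 23 − 12 = 11. medium-risk stays.
high-risk (assigned low effort): low effort: 10 − 0 = 10; medium effort: 18 − 11 = 7; high effort: 23 − 22 = 1. high-risk stays.
Every type prefers its assigned level; separation holds.

Yes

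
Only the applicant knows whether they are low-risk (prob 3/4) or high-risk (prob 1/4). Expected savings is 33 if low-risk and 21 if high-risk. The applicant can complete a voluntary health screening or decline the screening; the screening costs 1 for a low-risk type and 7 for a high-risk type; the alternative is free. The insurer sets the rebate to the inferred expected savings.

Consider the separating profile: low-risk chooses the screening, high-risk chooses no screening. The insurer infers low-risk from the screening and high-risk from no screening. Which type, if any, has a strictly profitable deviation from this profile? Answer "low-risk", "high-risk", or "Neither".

high-risk

The screening pays 33; no screening pays 21.
low-risk: assigned the screening, nets 33 − 1 = 32; deviating to no screening nets 21.
high-risk: assigned no screening, nets 21; deviating to the screening nets 33 − 7 = 26.
The high-risk type gains 5 by deviating.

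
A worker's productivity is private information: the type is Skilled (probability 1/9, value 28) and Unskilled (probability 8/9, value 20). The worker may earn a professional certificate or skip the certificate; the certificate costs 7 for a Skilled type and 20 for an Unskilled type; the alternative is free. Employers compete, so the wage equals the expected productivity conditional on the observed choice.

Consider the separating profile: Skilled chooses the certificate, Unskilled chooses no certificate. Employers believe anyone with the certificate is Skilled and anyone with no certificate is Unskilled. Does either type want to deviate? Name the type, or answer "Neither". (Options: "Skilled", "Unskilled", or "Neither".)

Neither

The certificate pays 28; no certificate pays 20.
Skilled: assigned the certificate, nets 28 − 7 = 21; deviating to no certificate nets 20.
Unskilled: assigned no certificate, nets 20; deviating to the certificate nets 28 − 20 = 8.
Both types strictly prefer their assigned action; no profitable deviation.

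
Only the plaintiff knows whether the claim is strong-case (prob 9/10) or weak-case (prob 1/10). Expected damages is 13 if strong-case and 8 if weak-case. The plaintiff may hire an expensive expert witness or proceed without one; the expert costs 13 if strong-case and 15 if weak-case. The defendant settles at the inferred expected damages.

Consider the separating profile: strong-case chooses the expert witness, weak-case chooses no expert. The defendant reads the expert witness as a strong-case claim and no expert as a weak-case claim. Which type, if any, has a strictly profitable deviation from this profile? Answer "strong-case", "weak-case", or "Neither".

strong-case

The expert witness pays 13; no expert pays 8.
strong-case: assigned the expert witness, nets 13 − 13 = 0; deviating to no expert nets 8.
weak-case: assigned no expert, nets 8; deviating to the expert witness nets 13 − 15 = -2.
The strong-case type gains 8 by deviating.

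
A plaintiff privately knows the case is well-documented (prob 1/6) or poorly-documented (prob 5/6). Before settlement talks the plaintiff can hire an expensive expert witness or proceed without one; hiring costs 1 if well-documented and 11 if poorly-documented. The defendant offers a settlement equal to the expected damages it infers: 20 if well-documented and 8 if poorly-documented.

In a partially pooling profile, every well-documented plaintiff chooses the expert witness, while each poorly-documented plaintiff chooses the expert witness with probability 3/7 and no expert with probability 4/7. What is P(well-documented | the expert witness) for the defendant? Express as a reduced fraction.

P(the expert witness) = (1/6)·1 + (5/6)·(3/7) = 11/21.
By Bayes' rule, P(well-documented | the expert witness) = (1/6) / (11/21) = 7/22.

7/22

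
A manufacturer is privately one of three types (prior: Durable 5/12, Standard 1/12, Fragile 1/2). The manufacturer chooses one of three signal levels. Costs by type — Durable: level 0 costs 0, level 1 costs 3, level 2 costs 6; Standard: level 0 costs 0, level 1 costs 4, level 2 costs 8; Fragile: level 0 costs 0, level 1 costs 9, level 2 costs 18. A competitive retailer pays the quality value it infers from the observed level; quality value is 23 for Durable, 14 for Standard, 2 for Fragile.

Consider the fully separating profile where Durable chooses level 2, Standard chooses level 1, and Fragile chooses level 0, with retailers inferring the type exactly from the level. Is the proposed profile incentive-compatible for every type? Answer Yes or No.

No

Separating prices: level 2 → 23, level 1 → 14, level 0 → 2.
Durable (assigned level 2): level 0: 2 − 0 = 2; level 1: 14 − 3 = 11; level 2: 23 − 6 = 17. Durable stays.
Standard (assigned level 1): level 0: 2 − 0 = 2; level 1: 14 − 4 = 10; level 2: 23 − 8 = 15. Standard prefers level 2.
Fragile (assigned level 0): level 0: 2 − 0 = 2; level 1: 14 − 9 = 5; level 2: 23 − 18 = 5. Fragile prefers level 1.
At least one type deviates; the separating profile fails.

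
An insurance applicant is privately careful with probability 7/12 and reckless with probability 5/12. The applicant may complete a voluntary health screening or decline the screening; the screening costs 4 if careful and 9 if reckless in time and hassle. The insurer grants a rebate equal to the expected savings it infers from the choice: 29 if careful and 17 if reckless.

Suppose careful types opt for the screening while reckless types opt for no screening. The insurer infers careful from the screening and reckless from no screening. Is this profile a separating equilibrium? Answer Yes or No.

No

Under these beliefs, the screening earns rebate 29 and no screening earns rebate 17.
careful: the screening nets 29 − 4 = 25; no screening nets 17. careful prefers the screening.
reckless: the screening nets 29 − 9 = 20; no screening nets 17. reckless would deviate to the screening.
reckless has a profitable deviation, so the profile is not an equilibrium.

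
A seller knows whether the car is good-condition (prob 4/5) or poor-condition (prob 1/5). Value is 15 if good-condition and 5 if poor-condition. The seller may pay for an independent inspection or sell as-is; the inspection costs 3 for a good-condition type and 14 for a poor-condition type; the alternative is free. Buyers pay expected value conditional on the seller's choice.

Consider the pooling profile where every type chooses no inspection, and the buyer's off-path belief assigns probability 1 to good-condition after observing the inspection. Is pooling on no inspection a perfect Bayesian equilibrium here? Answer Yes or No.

Yes

On path, the buyer holds the prior and pays 4/5·15 + 1/5·5 = 13. Off path (the inspection), believing good-condition, it pays 15.
good-condition: no inspection nets 13; the inspection nets 15 − 3 = 12. good-condition stays.
poor-condition: no inspection nets 13; the inspection nets 15 − 14 = 1. poor-condition stays.
No type deviates, so pooling is sustained.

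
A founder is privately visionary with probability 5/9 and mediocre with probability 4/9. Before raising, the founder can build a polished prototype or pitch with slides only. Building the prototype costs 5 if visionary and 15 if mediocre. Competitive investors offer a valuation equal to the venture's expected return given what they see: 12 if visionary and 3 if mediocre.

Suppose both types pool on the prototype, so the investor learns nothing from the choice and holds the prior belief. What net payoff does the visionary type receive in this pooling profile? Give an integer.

3

Pooled valuation = 5/9·12 + 4/9·3 = 8.
visionary pays cost 5 for the prototype, so net payoff = 8 − 5 = 3.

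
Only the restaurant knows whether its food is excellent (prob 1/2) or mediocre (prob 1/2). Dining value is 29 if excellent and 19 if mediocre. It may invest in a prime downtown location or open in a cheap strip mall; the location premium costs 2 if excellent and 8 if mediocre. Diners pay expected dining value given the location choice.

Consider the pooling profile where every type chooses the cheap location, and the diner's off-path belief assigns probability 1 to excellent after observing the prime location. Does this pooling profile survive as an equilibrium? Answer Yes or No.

No

On path, the diner holds the prior and pays 1/2·29 + 1/2·19 = 24. Off path (the prime location), believing excellent, it pays 29.
excellent: the cheap location nets 24; the prime location nets 29 − 2 = 27. excellent would deviate.
mediocre: the cheap location nets 24; the prime location nets 29 − 8 = 21. mediocre stays.
A type deviates, so pooling fails.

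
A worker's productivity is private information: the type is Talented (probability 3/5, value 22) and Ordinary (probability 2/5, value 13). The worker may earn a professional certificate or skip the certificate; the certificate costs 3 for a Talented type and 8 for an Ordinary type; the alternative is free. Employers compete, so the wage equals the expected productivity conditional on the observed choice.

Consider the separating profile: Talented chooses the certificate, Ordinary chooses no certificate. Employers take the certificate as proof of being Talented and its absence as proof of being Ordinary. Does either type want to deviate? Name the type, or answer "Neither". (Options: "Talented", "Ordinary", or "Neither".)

The certificate pays 22; no certificate pays 13.
Talented: assigned the certificate, nets 22 − 3 = 19; deviating to no certificate nets 13.
Ordinary: assigned no certificate, nets 13; deviating to the certificate nets 22 − 8 = 14.
The Ordinary type gains 1 by deviating.

Ordinary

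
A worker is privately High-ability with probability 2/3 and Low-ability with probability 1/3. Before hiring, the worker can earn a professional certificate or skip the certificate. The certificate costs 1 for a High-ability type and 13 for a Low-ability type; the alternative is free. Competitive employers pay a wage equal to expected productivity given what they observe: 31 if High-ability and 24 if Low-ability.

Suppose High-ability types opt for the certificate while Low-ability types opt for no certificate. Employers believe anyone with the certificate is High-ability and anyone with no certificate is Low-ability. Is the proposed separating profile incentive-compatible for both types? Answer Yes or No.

Under these beliefs, the certificate earns wage 31 and no certificate earns wage 24.
High-ability: the certificate nets 31 − 1 = 30; no certificate nets 24. High-ability prefers the certificate.
Low-ability: the certificate nets 31 − 13 = 18; no certificate nets 24. Low-ability prefers no certificate.
Neither type deviates, so the separating profile is an equilibrium.

Yes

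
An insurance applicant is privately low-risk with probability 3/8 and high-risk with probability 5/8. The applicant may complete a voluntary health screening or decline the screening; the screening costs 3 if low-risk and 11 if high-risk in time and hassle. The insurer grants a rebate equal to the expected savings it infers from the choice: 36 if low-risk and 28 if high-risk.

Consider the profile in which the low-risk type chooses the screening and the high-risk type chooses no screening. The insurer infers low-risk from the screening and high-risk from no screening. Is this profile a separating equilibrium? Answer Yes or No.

Yes

Under these beliefs, the screening earns rebate 36 and no screening earns rebate 28.
low-risk: the screening nets 36 − 3 = 33; no screening nets 28. low-risk prefers the screening.
high-risk: the screening nets 36 − 11 = 25; no screening nets 28. high-risk prefers no screening.
Neither type deviates, so the separating profile is an equilibrium.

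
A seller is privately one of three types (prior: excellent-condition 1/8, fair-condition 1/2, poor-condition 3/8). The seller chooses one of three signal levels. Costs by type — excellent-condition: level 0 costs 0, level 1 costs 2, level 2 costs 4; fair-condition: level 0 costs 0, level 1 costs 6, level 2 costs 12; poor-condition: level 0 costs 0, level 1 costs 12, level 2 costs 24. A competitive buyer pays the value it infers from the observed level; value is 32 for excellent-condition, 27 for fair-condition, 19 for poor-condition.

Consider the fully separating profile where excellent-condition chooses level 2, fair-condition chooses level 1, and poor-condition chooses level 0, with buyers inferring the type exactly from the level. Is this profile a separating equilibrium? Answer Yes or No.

Yes

Separating prices: level 2 → 32, level 1 → 27, level 0 → 19.
excellent-condition (assigned level 2): level 0: 19 − 0 = 19; level 1: 27 − 2 = 25; level 2: 32 − 4 = 28. excellent-condition stays.
fair-condition (assigned level 1): level 0: 19 − 0 = 19; level 1: 27 − 6 = 21; level 2: 32 − 12 = 20. fair-condition stays.
poor-condition (assigned level 0): level 0: 19 − 0 = 19; level 1: 27 − 12 = 15; level 2: 32 − 24 = 8. poor-condition stays.
Every type prefers its assigned level; separation holds.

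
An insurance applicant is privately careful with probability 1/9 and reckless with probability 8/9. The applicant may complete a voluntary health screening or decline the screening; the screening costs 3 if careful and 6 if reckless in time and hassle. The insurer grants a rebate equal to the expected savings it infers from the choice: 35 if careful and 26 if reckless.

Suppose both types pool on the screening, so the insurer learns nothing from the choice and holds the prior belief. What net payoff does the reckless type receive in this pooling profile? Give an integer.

21

Pooled rebate = 1/9·35 + 8/9·26 = 27.
reckless pays cost 6 for the screening, so net payoff = 27 − 6 = 21.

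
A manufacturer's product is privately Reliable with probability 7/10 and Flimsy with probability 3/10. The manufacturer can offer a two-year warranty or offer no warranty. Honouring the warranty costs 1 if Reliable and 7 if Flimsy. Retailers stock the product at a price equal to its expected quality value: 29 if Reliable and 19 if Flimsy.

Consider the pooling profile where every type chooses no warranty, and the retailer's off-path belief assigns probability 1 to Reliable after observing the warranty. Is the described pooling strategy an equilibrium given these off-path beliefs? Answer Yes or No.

On path, the retailer holds the prior and pays 7/10·29 + 3/10·19 = 26. Off path (the warranty), believing Reliable, it pays 29.
Reliable: no warranty nets 26; the warranty nets 29 − 1 = 28. Reliable would deviate.
Flimsy: no warranty nets 26; the warranty nets 29 − 7 = 22. Flimsy stays.
A type deviates, so pooling fails.

No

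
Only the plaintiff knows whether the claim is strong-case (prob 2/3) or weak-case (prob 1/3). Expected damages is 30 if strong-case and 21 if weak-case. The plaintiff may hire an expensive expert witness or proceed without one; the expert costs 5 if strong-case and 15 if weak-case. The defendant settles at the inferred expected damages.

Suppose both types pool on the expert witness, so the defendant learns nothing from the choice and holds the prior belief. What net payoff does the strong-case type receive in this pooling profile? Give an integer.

Pooled settlement = 2/3·30 + 1/3·21 = 27.
strong-case pays cost 5 for the expert witness, so net payoff = 27 − 5 = 22.

22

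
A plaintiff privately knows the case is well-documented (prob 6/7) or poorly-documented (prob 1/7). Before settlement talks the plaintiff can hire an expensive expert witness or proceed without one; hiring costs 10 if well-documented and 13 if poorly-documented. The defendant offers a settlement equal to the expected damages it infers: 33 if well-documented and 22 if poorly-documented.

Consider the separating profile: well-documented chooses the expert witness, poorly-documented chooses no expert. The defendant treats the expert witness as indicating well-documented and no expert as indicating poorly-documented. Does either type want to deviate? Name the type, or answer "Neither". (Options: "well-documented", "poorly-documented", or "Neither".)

Neither

The expert witness pays 33; no expert pays 22.
well-documented: assigned the expert witness, nets 33 − 10 = 23; deviating to no expert nets 22.
poorly-documented: assigned no expert, nets 22; deviating to the expert witness nets 33 − 13 = 20.
Both types strictly prefer their assigned action; no profitable deviation.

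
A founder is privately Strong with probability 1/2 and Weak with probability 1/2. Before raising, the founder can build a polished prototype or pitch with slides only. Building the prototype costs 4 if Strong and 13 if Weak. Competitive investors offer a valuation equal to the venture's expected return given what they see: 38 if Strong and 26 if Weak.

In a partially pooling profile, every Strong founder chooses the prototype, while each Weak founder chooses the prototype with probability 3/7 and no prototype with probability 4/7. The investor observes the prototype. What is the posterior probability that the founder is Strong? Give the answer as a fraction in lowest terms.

7/10

P(the prototype) = (1/2)·1 + (1/2)·(3/7) = 5/7.
By Bayes' rule, P(Strong | the prototype) = (1/2) / (5/7) = 7/10.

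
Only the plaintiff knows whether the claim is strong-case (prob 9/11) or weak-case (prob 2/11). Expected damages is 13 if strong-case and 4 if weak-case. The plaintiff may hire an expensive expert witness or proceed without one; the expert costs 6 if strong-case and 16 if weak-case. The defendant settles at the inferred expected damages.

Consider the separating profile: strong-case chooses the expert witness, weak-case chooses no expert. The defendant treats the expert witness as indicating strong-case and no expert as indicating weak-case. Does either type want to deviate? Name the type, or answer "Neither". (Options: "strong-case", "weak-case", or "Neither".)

The expert witness pays 13; no expert pays 4.
strong-case: assigned the expert witness, nets 13 − 6 = 7; deviating to no expert nets 4.
weak-case: assigned no expert, nets 4; deviating to the expert witness nets 13 − 16 = -3.
Both types strictly prefer their assigned action; no profitable deviation.

Neither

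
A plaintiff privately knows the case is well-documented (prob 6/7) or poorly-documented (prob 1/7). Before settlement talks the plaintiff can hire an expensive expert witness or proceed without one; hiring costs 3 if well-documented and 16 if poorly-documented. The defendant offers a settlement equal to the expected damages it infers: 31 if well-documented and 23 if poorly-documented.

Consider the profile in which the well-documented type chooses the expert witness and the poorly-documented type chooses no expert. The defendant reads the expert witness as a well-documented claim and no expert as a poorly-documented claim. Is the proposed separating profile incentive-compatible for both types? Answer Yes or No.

Yes

Under these beliefs, the expert witness earns settlement 31 and no expert earns settlement 23.
well-documented: the expert witness nets 31 − 3 = 28; no expert nets 23. well-documented prefers the expert witness.
poorly-documented: the expert witness nets 31 − 16 = 15; no expert nets 23. poorly-documented prefers no expert.
Neither type deviates, so the separating profile is an equilibrium.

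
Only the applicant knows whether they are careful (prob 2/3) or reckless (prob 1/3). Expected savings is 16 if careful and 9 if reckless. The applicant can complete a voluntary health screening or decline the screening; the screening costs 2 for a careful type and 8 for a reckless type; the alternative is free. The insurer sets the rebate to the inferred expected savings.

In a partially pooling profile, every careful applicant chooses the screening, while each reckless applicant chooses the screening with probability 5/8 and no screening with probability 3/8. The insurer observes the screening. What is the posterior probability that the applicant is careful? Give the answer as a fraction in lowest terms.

P(the screening) = (2/3)·1 + (1/3)·(5/8) = 7/8.
By Bayes' rule, P(careful | the screening) = (2/3) / (7/8) = 16/21.

16/21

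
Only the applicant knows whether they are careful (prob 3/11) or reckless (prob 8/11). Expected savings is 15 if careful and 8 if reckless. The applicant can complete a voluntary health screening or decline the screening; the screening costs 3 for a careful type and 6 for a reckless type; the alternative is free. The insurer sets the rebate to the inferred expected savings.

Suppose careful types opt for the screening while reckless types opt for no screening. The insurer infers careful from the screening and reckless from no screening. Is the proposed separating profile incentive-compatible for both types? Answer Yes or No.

Under these beliefs, the screening earns rebate 15 and no screening earns rebate 8.
careful: the screening nets 15 − 3 = 12; no screening nets 8. careful prefers the screening.
reckless: the screening nets 15 − 6 = 9; no screening nets 8. reckless would deviate to the screening.
reckless has a profitable deviation, so the profile is not an equilibrium.

No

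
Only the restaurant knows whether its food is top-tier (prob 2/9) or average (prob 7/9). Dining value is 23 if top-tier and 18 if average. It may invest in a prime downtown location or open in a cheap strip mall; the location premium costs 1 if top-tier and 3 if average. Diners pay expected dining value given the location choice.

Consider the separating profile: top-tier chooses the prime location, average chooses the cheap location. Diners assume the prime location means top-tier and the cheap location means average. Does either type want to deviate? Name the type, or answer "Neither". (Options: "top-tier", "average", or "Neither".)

average

The prime location pays 23; the cheap location pays 18.
top-tier: assigned the prime location, nets 23 − 1 = 22; deviating to the cheap location nets 18.
average: assigned the cheap location, nets 18; deviating to the prime location nets 23 − 3 = 20.
The average type gains 2 by deviating.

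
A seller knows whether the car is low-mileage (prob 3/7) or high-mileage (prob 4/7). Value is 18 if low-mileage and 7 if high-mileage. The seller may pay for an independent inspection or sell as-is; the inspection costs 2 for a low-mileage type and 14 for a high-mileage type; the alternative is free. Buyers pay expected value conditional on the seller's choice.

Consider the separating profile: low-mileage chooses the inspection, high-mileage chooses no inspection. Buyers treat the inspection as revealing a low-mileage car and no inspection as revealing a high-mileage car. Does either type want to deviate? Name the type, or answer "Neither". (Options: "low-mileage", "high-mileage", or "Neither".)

The inspection pays 18; no inspection pays 7.
low-mileage: assigned the inspection, nets 18 − 2 = 16; deviating to no inspection nets 7.
high-mileage: assigned no inspection, nets 7; deviating to the inspection nets 18 − 14 = 4.
Both types strictly prefer their assigned action; no profitable deviation.

Neither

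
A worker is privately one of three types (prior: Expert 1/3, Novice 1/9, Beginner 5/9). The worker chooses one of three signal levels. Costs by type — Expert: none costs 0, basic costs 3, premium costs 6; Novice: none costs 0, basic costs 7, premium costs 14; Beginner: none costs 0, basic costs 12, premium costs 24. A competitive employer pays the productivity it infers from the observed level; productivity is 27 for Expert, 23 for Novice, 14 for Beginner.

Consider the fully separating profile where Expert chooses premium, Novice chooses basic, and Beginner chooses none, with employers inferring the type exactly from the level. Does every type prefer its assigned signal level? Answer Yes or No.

Yes

Separating wages: premium → 27, basic → 23, none → 14.
Expert (assigned premium): none: 14 − 0 = 14; basic: 23 − 3 = 20; premium: 27 − 6 = 21. Expert stays.
Novice (assigned basic): none: 14 − 0 = 14; basic: 23 − 7 = 16; premium: 27 − 14 = 13. Novice stays.
Beginner (assigned none): none: 14 − 0 = 14; basic: 23 − 12 = 11; premium: 27 − 24 = 3. Beginner stays.
Every type prefers its assigned level; separation holds.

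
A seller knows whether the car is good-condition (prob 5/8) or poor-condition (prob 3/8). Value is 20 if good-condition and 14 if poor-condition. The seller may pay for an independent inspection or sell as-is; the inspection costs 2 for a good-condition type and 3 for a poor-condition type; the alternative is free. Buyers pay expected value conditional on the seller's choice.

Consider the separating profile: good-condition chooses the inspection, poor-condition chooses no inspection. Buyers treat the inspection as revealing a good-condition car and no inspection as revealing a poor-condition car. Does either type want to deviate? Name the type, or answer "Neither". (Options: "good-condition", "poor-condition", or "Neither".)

The inspection pays 20; no inspection pays 14.
good-condition: assigned the inspection, nets 20 − 2 = 18; deviating to no inspection nets 14.
poor-condition: assigned no inspection, nets 14; deviating to the inspection nets 20 − 3 = 17.
The poor-condition type gains 3 by deviating.

poor-condition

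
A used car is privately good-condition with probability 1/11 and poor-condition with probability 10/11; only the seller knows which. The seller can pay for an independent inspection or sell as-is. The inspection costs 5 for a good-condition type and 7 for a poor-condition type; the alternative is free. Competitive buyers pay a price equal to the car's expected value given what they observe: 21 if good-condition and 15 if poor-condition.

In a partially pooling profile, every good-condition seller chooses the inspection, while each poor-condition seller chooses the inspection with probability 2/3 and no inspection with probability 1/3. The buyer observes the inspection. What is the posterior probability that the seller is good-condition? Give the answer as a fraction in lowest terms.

P(the inspection) = (1/11)·1 + (10/11)·(2/3) = 23/33.
By Bayes' rule, P(good-condition | the inspection) = (1/11) / (23/33) = 3/23.

3/23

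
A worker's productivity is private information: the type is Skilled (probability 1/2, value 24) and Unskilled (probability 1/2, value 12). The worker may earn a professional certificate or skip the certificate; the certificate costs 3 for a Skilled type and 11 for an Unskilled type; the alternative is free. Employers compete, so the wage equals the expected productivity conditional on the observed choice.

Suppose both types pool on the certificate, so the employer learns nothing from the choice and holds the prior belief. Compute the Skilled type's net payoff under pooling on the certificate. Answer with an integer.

Pooled wage = 1/2·24 + 1/2·12 = 18.
Skilled pays cost 3 for the certificate, so net payoff = 18 − 3 = 15.

15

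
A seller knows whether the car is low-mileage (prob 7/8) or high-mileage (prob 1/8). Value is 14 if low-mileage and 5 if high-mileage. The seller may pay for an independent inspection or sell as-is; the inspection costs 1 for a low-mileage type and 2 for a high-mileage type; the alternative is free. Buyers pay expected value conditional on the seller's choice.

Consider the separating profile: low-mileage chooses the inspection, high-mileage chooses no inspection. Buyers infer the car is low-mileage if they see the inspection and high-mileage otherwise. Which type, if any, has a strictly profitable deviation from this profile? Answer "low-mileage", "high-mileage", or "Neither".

high-mileage

The inspection pays 14; no inspection pays 5.
low-mileage: assigned the inspection, nets 14 − 1 = 13; deviating to no inspection nets 5.
high-mileage: assigned no inspection, nets 5; deviating to the inspection nets 14 − 2 = 12.
The high-mileage type gains 7 by deviating.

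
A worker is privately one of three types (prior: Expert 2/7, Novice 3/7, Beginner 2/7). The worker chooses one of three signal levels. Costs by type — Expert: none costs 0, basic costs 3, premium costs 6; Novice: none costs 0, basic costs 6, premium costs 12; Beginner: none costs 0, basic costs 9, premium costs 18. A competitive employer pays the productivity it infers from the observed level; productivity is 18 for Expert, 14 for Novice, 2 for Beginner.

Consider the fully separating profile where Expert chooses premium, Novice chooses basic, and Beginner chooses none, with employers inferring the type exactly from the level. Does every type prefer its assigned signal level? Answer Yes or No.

Separating wages: premium → 18, basic → 14, none → 2.
Expert (assigned premium): none: 2 − 0 = 2; basic: 14 − 3 = 11; premium: 18 − 6 = 12. Expert stays.
Novice (assigned basic): none: 2 − 0 = 2; basic: 14 − 6 = 8; premium: 18 − 12 = 6. Novice stays.
Beginner (assigned none): none: 2 − 0 = 2; basic: 14 − 9 = 5; premium: 18 − 18 = 0. Beginner prefers basic.
At least one type deviates; the separating profile fails.

No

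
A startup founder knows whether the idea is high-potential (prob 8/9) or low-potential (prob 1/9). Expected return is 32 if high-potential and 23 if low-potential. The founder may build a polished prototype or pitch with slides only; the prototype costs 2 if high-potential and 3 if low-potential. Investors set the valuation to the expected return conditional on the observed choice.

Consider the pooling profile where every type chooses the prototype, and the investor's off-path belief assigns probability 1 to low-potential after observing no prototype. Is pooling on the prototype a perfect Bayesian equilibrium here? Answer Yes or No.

On path, the investor holds the prior and pays 8/9·32 + 1/9·23 = 31. Off path (no prototype), believing low-potential, it pays 23.
high-potential: the prototype nets 31 − 2 = 29; no prototype nets 23. high-potential stays.
low-potential: the prototype nets 31 − 3 = 28; no prototype nets 23. low-potential stays.
No type deviates, so pooling is sustained.

Yes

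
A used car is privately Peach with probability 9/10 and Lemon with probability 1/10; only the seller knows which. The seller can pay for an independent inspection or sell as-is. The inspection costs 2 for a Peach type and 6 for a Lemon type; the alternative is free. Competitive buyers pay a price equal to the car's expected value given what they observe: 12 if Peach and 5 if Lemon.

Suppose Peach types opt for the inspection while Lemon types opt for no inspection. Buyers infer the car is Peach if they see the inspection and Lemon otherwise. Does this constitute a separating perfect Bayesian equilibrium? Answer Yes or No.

No

Under these beliefs, the inspection earns price 12 and no inspection earns price 5.
Peach: the inspection nets 12 − 2 = 10; no inspection nets 5. Peach prefers the inspection.
Lemon: the inspection nets 12 − 6 = 6; no inspection nets 5. Lemon would deviate to the inspection.
Lemon has a profitable deviation, so the profile is not an equilibrium.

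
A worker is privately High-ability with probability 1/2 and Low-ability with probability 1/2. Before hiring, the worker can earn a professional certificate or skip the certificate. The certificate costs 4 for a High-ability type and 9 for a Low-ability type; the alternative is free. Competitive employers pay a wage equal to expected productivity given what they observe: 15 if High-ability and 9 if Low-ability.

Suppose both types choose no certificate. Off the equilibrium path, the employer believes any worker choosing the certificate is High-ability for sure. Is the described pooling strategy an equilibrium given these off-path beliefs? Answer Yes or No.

On path, the employer holds the prior and pays 1/2·15 + 1/2·9 = 12. Off path (the certificate), believing High-ability, it pays 15.
High-ability: no certificate nets 12; the certificate nets 15 − 4 = 11. High-ability stays.
Low-ability: no certificate nets 12; the certificate nets 15 − 9 = 6. Low-ability stays.
No type deviates, so pooling is sustained.

Yes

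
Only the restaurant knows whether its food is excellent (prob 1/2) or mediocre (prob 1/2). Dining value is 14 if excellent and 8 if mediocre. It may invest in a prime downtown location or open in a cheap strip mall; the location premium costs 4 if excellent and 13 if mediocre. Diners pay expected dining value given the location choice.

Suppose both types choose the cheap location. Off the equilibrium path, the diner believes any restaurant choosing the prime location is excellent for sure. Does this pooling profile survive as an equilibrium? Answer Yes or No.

On path, the diner holds the prior and pays 1/2·14 + 1/2·8 = 11. Off path (the prime location), believing excellent, it pays 14.
excellent: the cheap location nets 11; the prime location nets 14 − 4 = 10. excellent stays.
mediocre: the cheap location nets 11; the prime location nets 14 − 13 = 1. mediocre stays.
No type deviates, so pooling is sustained.

Yes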